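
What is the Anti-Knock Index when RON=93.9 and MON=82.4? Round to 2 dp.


AKI = (RON + MON) / 2
AKI = (93.9 + 82.4) / 2
AKI = 176.3 / 2 = 88.15


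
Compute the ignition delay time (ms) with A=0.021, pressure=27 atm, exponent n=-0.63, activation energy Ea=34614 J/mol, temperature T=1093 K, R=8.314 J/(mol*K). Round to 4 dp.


tau = A * P^n * exp(Ea/(R*T))
P^n = 27^(-0.63) = 0.12538363
Ea/(R*T) = 34614/(8.314*1093) = 3.809093
exp(Ea/(R*T)) = 45.109518
tau = 0.021 * 0.12538363 * 45.109518 = 0.1188 ms


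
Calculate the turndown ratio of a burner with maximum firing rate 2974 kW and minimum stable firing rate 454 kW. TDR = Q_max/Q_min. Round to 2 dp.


TDR = Q_max / Q_min
TDR = 2974 / 454 = 6.55


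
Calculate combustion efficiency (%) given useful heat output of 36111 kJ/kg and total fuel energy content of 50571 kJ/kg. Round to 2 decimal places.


Efficiency = (Q_useful / Q_fuel) * 100
Efficiency = (36111 / 50571) * 100
Efficiency = 0.7141 * 100 = 71.41%


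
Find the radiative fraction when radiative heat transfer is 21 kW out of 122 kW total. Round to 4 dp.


f_rad = Q_rad / Q_total
f_rad = 21 / 122 = 0.1721


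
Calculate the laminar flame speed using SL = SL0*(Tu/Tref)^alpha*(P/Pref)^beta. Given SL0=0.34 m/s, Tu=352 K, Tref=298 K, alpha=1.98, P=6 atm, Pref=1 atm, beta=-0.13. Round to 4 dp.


SL = SL0 * (Tu/Tref)^alpha * (P/Pref)^beta
T ratio = 352/298 = 1.18120805
(T ratio)^alpha = 1.18120805^1.98 = 1.390613
(P/Pref)^beta = 6^(-0.13) = 0.792210
SL = 0.34 * 1.390613 * 0.792210 = 0.3746 m/s


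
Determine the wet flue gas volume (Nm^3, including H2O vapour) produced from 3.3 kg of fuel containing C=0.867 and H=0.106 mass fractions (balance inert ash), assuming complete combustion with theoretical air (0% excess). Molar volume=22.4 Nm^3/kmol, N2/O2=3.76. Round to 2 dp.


Per kg fuel: CO2 = (C/12 kmol)*22.4 = (0.867/12)*22.4 = 1.61840 Nm^3
Per kg fuel: H2O = (H/2 kmol)*22.4 = (0.106/2)*22.4 = 1.18720 Nm^3
O2 needed per kg fuel = C/12 + H/4 = 0.867/12 + 0.106/4 = 0.09875000 kmol
Per kg fuel: N2 = O2*3.76*22.4 = 0.09875000*3.76*22.4 = 8.31712 Nm^3
Total per kg = 1.61840 + 1.18720 + 8.31712 = 11.12272 Nm^3
Total = 11.12272 * 3.3 = 36.70 Nm^3


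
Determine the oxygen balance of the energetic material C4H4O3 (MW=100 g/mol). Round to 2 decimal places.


OB = -1600 * (2C + H/2 - O) / MW
Inner = 2*4 + 4/2 - 3 = 7.00
OB = -1600 * 7.00 / 100 = -112.00%


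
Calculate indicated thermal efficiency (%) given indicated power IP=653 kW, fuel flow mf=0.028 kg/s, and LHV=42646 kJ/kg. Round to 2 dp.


eta_ith = (IP / (mf * LHV)) * 100
Denominator = 0.028 * 42646 = 1194.0880 kW
eta_ith = (653 / 1194.0880) * 100 = 54.69%


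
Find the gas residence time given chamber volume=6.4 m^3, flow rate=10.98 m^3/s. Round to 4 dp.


tau = V / Q_flow
tau = 6.4 / 10.98 = 0.5829 s


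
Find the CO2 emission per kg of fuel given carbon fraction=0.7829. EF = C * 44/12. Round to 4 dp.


EF = C_frac * (M_CO2 / M_C)
EF = 0.7829 * (44/12)
EF = 0.7829 * 3.666667 = 2.8706 kg_CO2/kg_fuel


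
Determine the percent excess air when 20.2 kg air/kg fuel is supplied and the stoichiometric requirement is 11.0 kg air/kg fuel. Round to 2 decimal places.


Excess air = actual - stoichiometric = 20.2 - 11.0 = 9.20 kg/kg fuel
Excess air % = (excess / stoich) * 100 = (9.20 / 11.0) * 100 = 83.64%


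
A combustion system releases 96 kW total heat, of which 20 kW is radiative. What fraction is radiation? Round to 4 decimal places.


f_rad = Q_rad / Q_total
f_rad = 20 / 96 = 0.2083


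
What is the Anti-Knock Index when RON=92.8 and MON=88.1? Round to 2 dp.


AKI = (RON + MON) / 2
AKI = (92.8 + 88.1) / 2
AKI = 180.9 / 2 = 90.45


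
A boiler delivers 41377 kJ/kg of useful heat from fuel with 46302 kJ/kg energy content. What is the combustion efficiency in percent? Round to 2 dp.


Efficiency = (Q_useful / Q_fuel) * 100
Efficiency = (41377 / 46302) * 100
Efficiency = 0.8936 * 100 = 89.36%


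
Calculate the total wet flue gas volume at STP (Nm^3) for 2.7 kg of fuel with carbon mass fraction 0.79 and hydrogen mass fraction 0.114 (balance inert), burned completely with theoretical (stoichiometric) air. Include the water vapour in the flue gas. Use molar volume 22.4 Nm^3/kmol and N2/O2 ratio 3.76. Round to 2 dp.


Per kg fuel: CO2 = (C/12 kmol)*22.4 = (0.79/12)*22.4 = 1.47467 Nm^3
Per kg fuel: H2O = (H/2 kmol)*22.4 = (0.114/2)*22.4 = 1.27680 Nm^3
O2 needed per kg fuel = C/12 + H/4 = 0.79/12 + 0.114/4 = 0.09433333 kmol
Per kg fuel: N2 = O2*3.76*22.4 = 0.09433333*3.76*22.4 = 7.94513 Nm^3
Total per kg = 1.47467 + 1.27680 + 7.94513 = 10.69660 Nm^3
Total = 10.69660 * 2.7 = 28.88 Nm^3


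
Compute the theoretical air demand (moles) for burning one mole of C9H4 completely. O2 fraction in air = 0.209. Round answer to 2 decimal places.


Balanced combustion: C9H4 + 10 O2 -> 9 CO2 + 2 H2O
O2 needed = C + H/4 = 9 + 4/4 = 10.00 moles
Air moles = O2 / 0.209 = 10.00 / 0.209 = 47.85 moles air


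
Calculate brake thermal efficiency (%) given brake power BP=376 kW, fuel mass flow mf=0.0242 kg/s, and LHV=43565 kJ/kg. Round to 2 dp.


eta_BTE = (BP / (mf * LHV)) * 100
Denominator = 0.0242 * 43565 = 1054.2730 kW
eta_BTE = (376 / 1054.2730) * 100 = 35.66%


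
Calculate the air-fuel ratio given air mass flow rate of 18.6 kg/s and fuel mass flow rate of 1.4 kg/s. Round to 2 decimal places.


AFR = m_air / m_fuel
AFR = 18.6 / 1.4 = 13.29


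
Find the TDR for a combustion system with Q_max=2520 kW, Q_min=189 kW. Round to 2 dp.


TDR = Q_max / Q_min
TDR = 2520 / 189 = 13.33


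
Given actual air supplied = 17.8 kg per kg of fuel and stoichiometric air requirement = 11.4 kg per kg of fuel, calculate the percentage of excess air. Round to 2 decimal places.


Excess air = actual - stoichiometric = 17.8 - 11.4 = 6.40 kg/kg fuel
Excess air % = (excess / stoich) * 100 = (6.40 / 11.4) * 100 = 56.14%


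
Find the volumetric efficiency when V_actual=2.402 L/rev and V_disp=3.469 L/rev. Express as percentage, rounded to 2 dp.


eta_v = (V_actual / V_disp) * 100
Ratio = 2.402 / 3.469 = 0.6924
eta_v = 0.6924 * 100 = 69.24%


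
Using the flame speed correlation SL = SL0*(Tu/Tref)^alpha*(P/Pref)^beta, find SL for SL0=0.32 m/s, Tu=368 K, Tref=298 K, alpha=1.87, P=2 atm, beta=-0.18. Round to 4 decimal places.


SL = SL0 * (Tu/Tref)^alpha * (P/Pref)^beta
T ratio = 368/298 = 1.23489933
(T ratio)^alpha = 1.23489933^1.87 = 1.483717
(P/Pref)^beta = 2^(-0.18) = 0.882703
SL = 0.32 * 1.483717 * 0.882703 = 0.4191 m/s


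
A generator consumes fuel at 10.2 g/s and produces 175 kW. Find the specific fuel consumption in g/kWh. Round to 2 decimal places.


SFC = (mf / BP) * 3600
Rate = 10.2 / 175 = 0.058286 g/(s*kW)
SFC = 0.058286 * 3600 = 209.83 g/kWh


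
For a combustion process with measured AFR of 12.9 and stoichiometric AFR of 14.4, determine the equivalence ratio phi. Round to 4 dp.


phi = AFR_stoich / AFR_actual
phi = 14.4 / 12.9 = 1.1163


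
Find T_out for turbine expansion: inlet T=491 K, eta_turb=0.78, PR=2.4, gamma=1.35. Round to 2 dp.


T_out = T_in * (1 - eta * (1 - PR^(-(gamma-1)/gamma)))
Exponent = -(1.35-1)/1.35 = -0.25925926
PR^exp = 2.4^(-0.25925926) = 0.79694200
Factor = 1 - 0.78*(1 - 0.79694200) = 0.84161476
T_out = 491 * 0.84161476 = 413.23 K


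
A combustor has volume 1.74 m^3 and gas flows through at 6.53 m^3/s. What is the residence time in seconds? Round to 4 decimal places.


tau = V / Q_flow
tau = 1.74 / 6.53 = 0.2665 s


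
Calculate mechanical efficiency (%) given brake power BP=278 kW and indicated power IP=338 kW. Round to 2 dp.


eta_mech = (BP / IP) * 100
Ratio = 278 / 338 = 0.8225
eta_mech = 0.8225 * 100 = 82.25%


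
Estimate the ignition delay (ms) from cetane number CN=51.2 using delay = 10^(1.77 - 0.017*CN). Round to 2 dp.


delay = 10^(1.77 - 0.017*CN)
Exponent = 1.77 - 0.017*51.2 = 0.8996
delay = 10^0.8996 = 7.94 ms


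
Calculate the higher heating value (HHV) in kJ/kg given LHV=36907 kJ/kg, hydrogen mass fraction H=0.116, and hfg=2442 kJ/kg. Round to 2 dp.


HHV = LHV + hfg * 9 * H
Water addition = 2442 * 9 * 0.116 = 2549.448 kJ/kg
HHV = 36907 + 2549.448 = 39456.45 kJ/kg


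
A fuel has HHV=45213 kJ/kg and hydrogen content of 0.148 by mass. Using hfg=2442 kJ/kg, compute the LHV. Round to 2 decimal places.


LHV = HHV - hfg * 9 * H
Water correction = 2442 * 9 * 0.148 = 3252.744 kJ/kg
LHV = 45213 - 3252.744 = 41960.26 kJ/kg


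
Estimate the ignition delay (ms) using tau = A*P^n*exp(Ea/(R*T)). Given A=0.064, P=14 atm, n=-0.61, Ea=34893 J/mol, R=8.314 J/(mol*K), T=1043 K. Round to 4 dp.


tau = A * P^n * exp(Ea/(R*T))
P^n = 14^(-0.61) = 0.19992260
Ea/(R*T) = 34893/(8.314*1043) = 4.023870
exp(Ea/(R*T)) = 55.917108
tau = 0.064 * 0.19992260 * 55.917108 = 0.7155 ms


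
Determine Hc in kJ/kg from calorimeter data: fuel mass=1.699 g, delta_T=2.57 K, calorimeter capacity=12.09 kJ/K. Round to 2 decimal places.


Hc = C_cal * delta_T / m_fuel
Q_released = 12.09 * 2.57 = 31.0713 kJ
m_fuel = 1.699 g = 1.699/1000 kg = 0.001699 kg
Hc = 31.0713 / 0.001699 = 18287.99 kJ/kg


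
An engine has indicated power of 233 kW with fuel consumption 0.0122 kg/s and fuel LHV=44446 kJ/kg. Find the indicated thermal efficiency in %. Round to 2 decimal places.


eta_ith = (IP / (mf * LHV)) * 100
Denominator = 0.0122 * 44446 = 542.2412 kW
eta_ith = (233 / 542.2412) * 100 = 42.97%


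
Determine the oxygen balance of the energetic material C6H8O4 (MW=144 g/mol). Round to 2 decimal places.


OB = -1600 * (2C + H/2 - O) / MW
Inner = 2*6 + 8/2 - 4 = 12.00
OB = -1600 * 12.00 / 144 = -133.33%


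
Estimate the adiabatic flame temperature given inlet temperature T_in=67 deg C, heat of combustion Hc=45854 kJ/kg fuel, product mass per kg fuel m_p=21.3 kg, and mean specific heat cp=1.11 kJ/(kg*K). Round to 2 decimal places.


T_ad = T_in + Hc / (m_p * cp)
Denominator = 21.3 * 1.11 = 23.6430
Temperature rise = 45854 / 23.6430 = 1939.43 K
T_ad = 67 + 1939.43 = 2006.43 deg C


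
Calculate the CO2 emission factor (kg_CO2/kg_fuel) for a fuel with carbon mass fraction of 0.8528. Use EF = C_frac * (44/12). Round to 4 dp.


EF = C_frac * (M_CO2 / M_C)
EF = 0.8528 * (44/12)
EF = 0.8528 * 3.666667 = 3.1269 kg_CO2/kg_fuel


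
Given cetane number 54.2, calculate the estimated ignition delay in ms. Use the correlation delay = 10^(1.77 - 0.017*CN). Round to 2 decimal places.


delay = 10^(1.77 - 0.017*CN)
Exponent = 1.77 - 0.017*54.2 = 0.8486
delay = 10^0.8486 = 7.06 ms


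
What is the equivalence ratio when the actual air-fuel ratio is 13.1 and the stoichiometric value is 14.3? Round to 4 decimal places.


phi = AFR_stoich / AFR_actual
phi = 14.3 / 13.1 = 1.0916


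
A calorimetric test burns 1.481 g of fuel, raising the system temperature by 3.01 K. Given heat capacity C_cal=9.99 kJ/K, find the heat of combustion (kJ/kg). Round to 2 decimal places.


Hc = C_cal * delta_T / m_fuel
Q_released = 9.99 * 3.01 = 30.0699 kJ
m_fuel = 1.481 g = 1.481/1000 kg = 0.001481 kg
Hc = 30.0699 / 0.001481 = 20303.78 kJ/kg


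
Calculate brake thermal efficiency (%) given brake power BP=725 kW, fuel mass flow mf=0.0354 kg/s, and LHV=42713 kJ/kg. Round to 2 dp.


eta_BTE = (BP / (mf * LHV)) * 100
Denominator = 0.0354 * 42713 = 1512.0402 kW
eta_BTE = (725 / 1512.0402) * 100 = 47.95%


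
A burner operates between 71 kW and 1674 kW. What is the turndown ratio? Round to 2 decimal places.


TDR = Q_max / Q_min
TDR = 1674 / 71 = 23.58


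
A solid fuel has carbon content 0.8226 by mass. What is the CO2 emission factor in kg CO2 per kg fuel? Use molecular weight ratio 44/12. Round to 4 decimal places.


EF = C_frac * (M_CO2 / M_C)
EF = 0.8226 * (44/12)
EF = 0.8226 * 3.666667 = 3.0162 kg_CO2/kg_fuel


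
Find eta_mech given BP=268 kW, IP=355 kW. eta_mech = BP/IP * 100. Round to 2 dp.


eta_mech = (BP / IP) * 100
Ratio = 268 / 355 = 0.7549
eta_mech = 0.7549 * 100 = 75.49%


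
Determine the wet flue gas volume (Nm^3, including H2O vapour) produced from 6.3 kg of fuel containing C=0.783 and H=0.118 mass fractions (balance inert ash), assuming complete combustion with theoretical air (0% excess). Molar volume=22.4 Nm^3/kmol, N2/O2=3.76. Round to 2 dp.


Per kg fuel: CO2 = (C/12 kmol)*22.4 = (0.783/12)*22.4 = 1.46160 Nm^3
Per kg fuel: H2O = (H/2 kmol)*22.4 = (0.118/2)*22.4 = 1.32160 Nm^3
O2 needed per kg fuel = C/12 + H/4 = 0.783/12 + 0.118/4 = 0.09475000 kmol
Per kg fuel: N2 = O2*3.76*22.4 = 0.09475000*3.76*22.4 = 7.98022 Nm^3
Total per kg = 1.46160 + 1.32160 + 7.98022 = 10.76342 Nm^3
Total = 10.76342 * 6.3 = 67.81 Nm^3


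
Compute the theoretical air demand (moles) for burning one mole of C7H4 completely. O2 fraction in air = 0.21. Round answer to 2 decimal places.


Balanced combustion: C7H4 + 8 O2 -> 7 CO2 + 2 H2O
O2 needed = C + H/4 = 7 + 4/4 = 8.00 moles
Air moles = O2 / 0.21 = 8.00 / 0.21 = 38.10 moles air


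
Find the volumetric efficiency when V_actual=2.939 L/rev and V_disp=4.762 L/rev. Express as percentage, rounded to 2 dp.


eta_v = (V_actual / V_disp) * 100
Ratio = 2.939 / 4.762 = 0.6172
eta_v = 0.6172 * 100 = 61.72%


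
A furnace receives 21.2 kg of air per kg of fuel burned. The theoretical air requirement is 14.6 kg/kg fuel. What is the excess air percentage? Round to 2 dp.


Excess air = actual - stoichiometric = 21.2 - 14.6 = 6.60 kg/kg fuel
Excess air % = (excess / stoich) * 100 = (6.60 / 14.6) * 100 = 45.21%


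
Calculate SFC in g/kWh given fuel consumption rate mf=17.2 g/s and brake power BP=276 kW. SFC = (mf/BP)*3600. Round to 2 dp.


SFC = (mf / BP) * 3600
Rate = 17.2 / 276 = 0.062319 g/(s*kW)
SFC = 0.062319 * 3600 = 224.35 g/kWh


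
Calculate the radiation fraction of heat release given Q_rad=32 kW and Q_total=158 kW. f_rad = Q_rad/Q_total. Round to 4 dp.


f_rad = Q_rad / Q_total
f_rad = 32 / 158 = 0.2025


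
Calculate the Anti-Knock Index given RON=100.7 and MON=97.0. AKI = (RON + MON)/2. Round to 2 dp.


AKI = (RON + MON) / 2
AKI = (100.7 + 97.0) / 2
AKI = 197.7 / 2 = 98.85


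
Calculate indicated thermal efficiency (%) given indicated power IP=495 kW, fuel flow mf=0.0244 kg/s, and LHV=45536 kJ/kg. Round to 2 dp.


eta_ith = (IP / (mf * LHV)) * 100
Denominator = 0.0244 * 45536 = 1111.0784 kW
eta_ith = (495 / 1111.0784) * 100 = 44.55%


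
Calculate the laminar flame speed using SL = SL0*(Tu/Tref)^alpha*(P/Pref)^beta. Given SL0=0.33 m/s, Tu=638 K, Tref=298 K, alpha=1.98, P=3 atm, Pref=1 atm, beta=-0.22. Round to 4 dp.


SL = SL0 * (Tu/Tref)^alpha * (P/Pref)^beta
T ratio = 638/298 = 2.14093960
(T ratio)^alpha = 2.14093960^1.98 = 4.514366
(P/Pref)^beta = 3^(-0.22) = 0.785296
SL = 0.33 * 4.514366 * 0.785296 = 1.1699 m/s


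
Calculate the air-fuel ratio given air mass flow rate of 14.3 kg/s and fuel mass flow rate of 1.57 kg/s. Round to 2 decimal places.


AFR = m_air / m_fuel
AFR = 14.3 / 1.57 = 9.11


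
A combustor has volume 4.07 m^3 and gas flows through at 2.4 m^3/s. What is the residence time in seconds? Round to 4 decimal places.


tau = V / Q_flow
tau = 4.07 / 2.4 = 1.6958 s


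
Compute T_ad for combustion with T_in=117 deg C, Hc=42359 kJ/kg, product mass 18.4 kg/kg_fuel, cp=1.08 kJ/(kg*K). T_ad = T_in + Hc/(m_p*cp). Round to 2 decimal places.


T_ad = T_in + Hc / (m_p * cp)
Denominator = 18.4 * 1.08 = 19.8720
Temperature rise = 42359 / 19.8720 = 2131.59 K
T_ad = 117 + 2131.59 = 2248.59 deg C


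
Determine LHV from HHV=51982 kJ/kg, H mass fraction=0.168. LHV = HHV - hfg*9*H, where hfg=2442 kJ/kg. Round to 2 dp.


LHV = HHV - hfg * 9 * H
Water correction = 2442 * 9 * 0.168 = 3692.304 kJ/kg
LHV = 51982 - 3692.304 = 48289.70 kJ/kg


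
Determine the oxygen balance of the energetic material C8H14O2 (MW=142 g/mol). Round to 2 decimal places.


OB = -1600 * (2C + H/2 - O) / MW
Inner = 2*8 + 14/2 - 2 = 21.00
OB = -1600 * 21.00 / 142 = -236.62%


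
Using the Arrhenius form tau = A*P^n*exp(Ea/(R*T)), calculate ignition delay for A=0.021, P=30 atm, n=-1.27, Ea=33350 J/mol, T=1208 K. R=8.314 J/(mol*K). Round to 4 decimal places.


tau = A * P^n * exp(Ea/(R*T))
P^n = 30^(-1.27) = 0.01330626
Ea/(R*T) = 33350/(8.314*1208) = 3.320618
exp(Ea/(R*T)) = 27.677443
tau = 0.021 * 0.01330626 * 27.677443 = 0.0077 ms


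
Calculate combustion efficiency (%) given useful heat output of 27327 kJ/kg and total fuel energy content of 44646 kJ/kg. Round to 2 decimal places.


Efficiency = (Q_useful / Q_fuel) * 100
Efficiency = (27327 / 44646) * 100
Efficiency = 0.6121 * 100 = 61.21%


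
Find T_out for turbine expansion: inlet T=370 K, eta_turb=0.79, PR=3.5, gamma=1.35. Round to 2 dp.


T_out = T_in * (1 - eta * (1 - PR^(-(gamma-1)/gamma)))
Exponent = -(1.35-1)/1.35 = -0.25925926
PR^exp = 3.5^(-0.25925926) = 0.72267881
Factor = 1 - 0.79*(1 - 0.72267881) = 0.78091626
T_out = 370 * 0.78091626 = 288.94 K


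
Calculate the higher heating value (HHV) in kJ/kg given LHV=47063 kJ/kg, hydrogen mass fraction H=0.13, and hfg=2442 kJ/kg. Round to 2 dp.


HHV = LHV + hfg * 9 * H
Water addition = 2442 * 9 * 0.13 = 2857.140 kJ/kg
HHV = 47063 + 2857.140 = 49920.14 kJ/kg


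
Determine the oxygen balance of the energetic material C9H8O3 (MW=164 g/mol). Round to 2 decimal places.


OB = -1600 * (2C + H/2 - O) / MW
Inner = 2*9 + 8/2 - 3 = 19.00
OB = -1600 * 19.00 / 164 = -185.37%


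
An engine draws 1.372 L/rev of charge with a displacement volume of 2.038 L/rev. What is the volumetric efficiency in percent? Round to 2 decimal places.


eta_v = (V_actual / V_disp) * 100
Ratio = 1.372 / 2.038 = 0.6732
eta_v = 0.6732 * 100 = 67.32%


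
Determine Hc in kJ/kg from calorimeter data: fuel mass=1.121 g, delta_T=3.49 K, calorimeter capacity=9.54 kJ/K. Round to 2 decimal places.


Hc = C_cal * delta_T / m_fuel
Q_released = 9.54 * 3.49 = 33.2946 kJ
m_fuel = 1.121 g = 1.121/1000 kg = 0.001121 kg
Hc = 33.2946 / 0.001121 = 29700.80 kJ/kg


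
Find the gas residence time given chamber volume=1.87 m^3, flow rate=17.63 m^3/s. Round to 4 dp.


tau = V / Q_flow
tau = 1.87 / 17.63 = 0.1061 s


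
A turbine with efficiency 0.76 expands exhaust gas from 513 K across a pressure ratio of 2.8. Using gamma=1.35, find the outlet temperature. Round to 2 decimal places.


T_out = T_in * (1 - eta * (1 - PR^(-(gamma-1)/gamma)))
Exponent = -(1.35-1)/1.35 = -0.25925926
PR^exp = 2.8^(-0.25925926) = 0.76572026
Factor = 1 - 0.76*(1 - 0.76572026) = 0.82194740
T_out = 513 * 0.82194740 = 421.66 K


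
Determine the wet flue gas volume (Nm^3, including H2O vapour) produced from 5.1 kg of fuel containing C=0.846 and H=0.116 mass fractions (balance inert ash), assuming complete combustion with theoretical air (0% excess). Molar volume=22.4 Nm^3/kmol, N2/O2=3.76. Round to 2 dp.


Per kg fuel: CO2 = (C/12 kmol)*22.4 = (0.846/12)*22.4 = 1.57920 Nm^3
Per kg fuel: H2O = (H/2 kmol)*22.4 = (0.116/2)*22.4 = 1.29920 Nm^3
O2 needed per kg fuel = C/12 + H/4 = 0.846/12 + 0.116/4 = 0.09950000 kmol
Per kg fuel: N2 = O2*3.76*22.4 = 0.09950000*3.76*22.4 = 8.38029 Nm^3
Total per kg = 1.57920 + 1.29920 + 8.38029 = 11.25869 Nm^3
Total = 11.25869 * 5.1 = 57.42 Nm^3


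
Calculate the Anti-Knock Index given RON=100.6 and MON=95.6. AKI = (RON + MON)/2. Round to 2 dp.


AKI = (RON + MON) / 2
AKI = (100.6 + 95.6) / 2
AKI = 196.2 / 2 = 98.10


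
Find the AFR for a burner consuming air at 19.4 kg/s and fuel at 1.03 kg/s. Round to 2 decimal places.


AFR = m_air / m_fuel
AFR = 19.4 / 1.03 = 18.83


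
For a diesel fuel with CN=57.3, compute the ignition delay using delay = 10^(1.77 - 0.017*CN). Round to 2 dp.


delay = 10^(1.77 - 0.017*CN)
Exponent = 1.77 - 0.017*57.3 = 0.7959
delay = 10^0.7959 = 6.25 ms


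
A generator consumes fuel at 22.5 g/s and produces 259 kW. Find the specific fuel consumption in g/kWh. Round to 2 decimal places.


SFC = (mf / BP) * 3600
Rate = 22.5 / 259 = 0.086873 g/(s*kW)
SFC = 0.086873 * 3600 = 312.74 g/kWh


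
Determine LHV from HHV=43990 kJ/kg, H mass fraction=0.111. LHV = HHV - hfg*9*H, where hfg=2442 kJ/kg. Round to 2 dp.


LHV = HHV - hfg * 9 * H
Water correction = 2442 * 9 * 0.111 = 2439.558 kJ/kg
LHV = 43990 - 2439.558 = 41550.44 kJ/kg


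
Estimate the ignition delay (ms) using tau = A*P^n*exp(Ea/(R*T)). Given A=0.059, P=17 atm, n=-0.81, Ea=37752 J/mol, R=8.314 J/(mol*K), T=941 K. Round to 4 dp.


tau = A * P^n * exp(Ea/(R*T))
P^n = 17^(-0.81) = 0.10077119
Ea/(R*T) = 37752/(8.314*941) = 4.825478
exp(Ea/(R*T)) = 124.646008
tau = 0.059 * 0.10077119 * 124.646008 = 0.7411 ms


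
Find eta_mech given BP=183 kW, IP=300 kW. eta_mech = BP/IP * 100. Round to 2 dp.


eta_mech = (BP / IP) * 100
Ratio = 183 / 300 = 0.6100
eta_mech = 0.6100 * 100 = 61.00%


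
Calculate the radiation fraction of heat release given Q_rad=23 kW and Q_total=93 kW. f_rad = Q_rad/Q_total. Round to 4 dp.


f_rad = Q_rad / Q_total
f_rad = 23 / 93 = 0.2473


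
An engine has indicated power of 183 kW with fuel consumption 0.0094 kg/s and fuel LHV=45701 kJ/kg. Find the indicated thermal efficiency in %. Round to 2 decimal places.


eta_ith = (IP / (mf * LHV)) * 100
Denominator = 0.0094 * 45701 = 429.5894 kW
eta_ith = (183 / 429.5894) * 100 = 42.60%


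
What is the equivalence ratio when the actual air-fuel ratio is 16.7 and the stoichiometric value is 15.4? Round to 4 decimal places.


phi = AFR_stoich / AFR_actual
phi = 15.4 / 16.7 = 0.9222


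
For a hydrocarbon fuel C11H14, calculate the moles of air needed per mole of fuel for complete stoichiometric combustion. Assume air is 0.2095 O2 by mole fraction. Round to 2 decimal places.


Balanced combustion: C11H14 + 14.5 O2 -> 11 CO2 + 7 H2O
O2 needed = C + H/4 = 11 + 14/4 = 14.50 moles
Air moles = O2 / 0.2095 = 14.50 / 0.2095 = 69.21 moles air


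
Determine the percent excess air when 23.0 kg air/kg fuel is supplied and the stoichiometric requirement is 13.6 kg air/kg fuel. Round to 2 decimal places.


Excess air = actual - stoichiometric = 23.0 - 13.6 = 9.40 kg/kg fuel
Excess air % = (excess / stoich) * 100 = (9.40 / 13.6) * 100 = 69.12%


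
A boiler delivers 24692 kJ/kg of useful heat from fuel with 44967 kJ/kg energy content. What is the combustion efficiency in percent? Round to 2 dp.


Efficiency = (Q_useful / Q_fuel) * 100
Efficiency = (24692 / 44967) * 100
Efficiency = 0.5491 * 100 = 54.91%


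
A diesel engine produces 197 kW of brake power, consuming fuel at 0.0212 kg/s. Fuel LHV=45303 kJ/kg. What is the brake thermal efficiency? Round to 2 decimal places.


eta_BTE = (BP / (mf * LHV)) * 100
Denominator = 0.0212 * 45303 = 960.4236 kW
eta_BTE = (197 / 960.4236) * 100 = 20.51%


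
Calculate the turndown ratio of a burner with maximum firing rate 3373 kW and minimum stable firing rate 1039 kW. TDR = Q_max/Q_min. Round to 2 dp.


TDR = Q_max / Q_min
TDR = 3373 / 1039 = 3.25


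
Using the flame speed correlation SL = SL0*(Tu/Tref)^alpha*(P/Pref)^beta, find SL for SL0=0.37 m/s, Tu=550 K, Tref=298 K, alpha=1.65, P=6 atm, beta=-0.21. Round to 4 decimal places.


SL = SL0 * (Tu/Tref)^alpha * (P/Pref)^beta
T ratio = 550/298 = 1.84563758
(T ratio)^alpha = 1.84563758^1.65 = 2.748790
(P/Pref)^beta = 6^(-0.21) = 0.686417
SL = 0.37 * 2.748790 * 0.686417 = 0.6981 m/s


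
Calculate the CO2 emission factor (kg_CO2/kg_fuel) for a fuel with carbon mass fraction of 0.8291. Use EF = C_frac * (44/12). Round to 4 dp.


EF = C_frac * (M_CO2 / M_C)
EF = 0.8291 * (44/12)
EF = 0.8291 * 3.666667 = 3.0400 kg_CO2/kg_fuel


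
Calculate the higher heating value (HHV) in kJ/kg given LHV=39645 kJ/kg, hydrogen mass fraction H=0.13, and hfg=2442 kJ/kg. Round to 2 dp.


HHV = LHV + hfg * 9 * H
Water addition = 2442 * 9 * 0.13 = 2857.140 kJ/kg
HHV = 39645 + 2857.140 = 42502.14 kJ/kg


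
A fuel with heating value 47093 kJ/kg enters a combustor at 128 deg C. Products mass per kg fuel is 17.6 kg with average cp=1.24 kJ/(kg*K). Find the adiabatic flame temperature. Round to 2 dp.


T_ad = T_in + Hc / (m_p * cp)
Denominator = 17.6 * 1.24 = 21.8240
Temperature rise = 47093 / 21.8240 = 2157.85 K
T_ad = 128 + 2157.85 = 2285.85 deg C


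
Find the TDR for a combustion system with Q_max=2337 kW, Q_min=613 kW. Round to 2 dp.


TDR = Q_max / Q_min
TDR = 2337 / 613 = 3.81


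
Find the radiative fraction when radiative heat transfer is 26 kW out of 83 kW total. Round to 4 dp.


f_rad = Q_rad / Q_total
f_rad = 26 / 83 = 0.3133


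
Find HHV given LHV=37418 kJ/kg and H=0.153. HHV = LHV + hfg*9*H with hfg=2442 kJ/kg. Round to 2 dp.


HHV = LHV + hfg * 9 * H
Water addition = 2442 * 9 * 0.153 = 3362.634 kJ/kg
HHV = 37418 + 3362.634 = 40780.63 kJ/kg


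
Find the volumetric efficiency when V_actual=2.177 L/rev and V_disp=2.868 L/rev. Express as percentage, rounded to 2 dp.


eta_v = (V_actual / V_disp) * 100
Ratio = 2.177 / 2.868 = 0.7591
eta_v = 0.7591 * 100 = 75.91%


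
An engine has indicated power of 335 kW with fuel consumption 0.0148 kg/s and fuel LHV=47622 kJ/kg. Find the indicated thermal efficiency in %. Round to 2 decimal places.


eta_ith = (IP / (mf * LHV)) * 100
Denominator = 0.0148 * 47622 = 704.8056 kW
eta_ith = (335 / 704.8056) * 100 = 47.53%


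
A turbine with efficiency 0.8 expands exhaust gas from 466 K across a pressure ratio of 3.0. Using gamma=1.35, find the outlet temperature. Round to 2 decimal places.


T_out = T_in * (1 - eta * (1 - PR^(-(gamma-1)/gamma)))
Exponent = -(1.35-1)/1.35 = -0.25925926
PR^exp = 3.0^(-0.25925926) = 0.75214556
Factor = 1 - 0.8*(1 - 0.75214556) = 0.80171645
T_out = 466 * 0.80171645 = 373.60 K


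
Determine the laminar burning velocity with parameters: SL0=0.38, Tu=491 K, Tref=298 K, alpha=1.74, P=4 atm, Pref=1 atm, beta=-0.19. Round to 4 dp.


SL = SL0 * (Tu/Tref)^alpha * (P/Pref)^beta
T ratio = 491/298 = 1.64765101
(T ratio)^alpha = 1.64765101^1.74 = 2.384215
(P/Pref)^beta = 4^(-0.19) = 0.768438
SL = 0.38 * 2.384215 * 0.768438 = 0.6962 m/s


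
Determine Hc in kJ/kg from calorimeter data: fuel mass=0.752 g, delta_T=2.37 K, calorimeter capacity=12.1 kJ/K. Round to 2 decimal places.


Hc = C_cal * delta_T / m_fuel
Q_released = 12.1 * 2.37 = 28.6770 kJ
m_fuel = 0.752 g = 0.752/1000 kg = 0.000752 kg
Hc = 28.6770 / 0.000752 = 38134.31 kJ/kg


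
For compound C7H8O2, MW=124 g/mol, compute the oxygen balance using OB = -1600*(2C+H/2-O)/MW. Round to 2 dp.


OB = -1600 * (2C + H/2 - O) / MW
Inner = 2*7 + 8/2 - 2 = 16.00
OB = -1600 * 16.00 / 124 = -206.45%


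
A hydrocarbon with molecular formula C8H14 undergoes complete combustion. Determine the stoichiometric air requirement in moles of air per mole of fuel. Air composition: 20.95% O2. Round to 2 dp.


Balanced combustion: C8H14 + 11.5 O2 -> 8 CO2 + 7 H2O
O2 needed = C + H/4 = 8 + 14/4 = 11.50 moles
Air moles = O2 / 0.2095 = 11.50 / 0.2095 = 54.89 moles air


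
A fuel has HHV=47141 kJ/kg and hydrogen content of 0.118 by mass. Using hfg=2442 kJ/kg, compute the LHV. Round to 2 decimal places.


LHV = HHV - hfg * 9 * H
Water correction = 2442 * 9 * 0.118 = 2593.404 kJ/kg
LHV = 47141 - 2593.404 = 44547.60 kJ/kg


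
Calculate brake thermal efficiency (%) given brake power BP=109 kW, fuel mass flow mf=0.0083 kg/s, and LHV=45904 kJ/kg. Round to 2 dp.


eta_BTE = (BP / (mf * LHV)) * 100
Denominator = 0.0083 * 45904 = 381.0032 kW
eta_BTE = (109 / 381.0032) * 100 = 28.61%


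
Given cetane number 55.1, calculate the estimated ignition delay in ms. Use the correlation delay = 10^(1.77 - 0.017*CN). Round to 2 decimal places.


delay = 10^(1.77 - 0.017*CN)
Exponent = 1.77 - 0.017*55.1 = 0.8333
delay = 10^0.8333 = 6.81 ms


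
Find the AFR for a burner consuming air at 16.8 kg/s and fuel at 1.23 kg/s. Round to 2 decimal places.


AFR = m_air / m_fuel
AFR = 16.8 / 1.23 = 13.66


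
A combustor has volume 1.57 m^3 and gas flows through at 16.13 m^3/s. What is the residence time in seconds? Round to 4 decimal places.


tau = V / Q_flow
tau = 1.57 / 16.13 = 0.0973 s


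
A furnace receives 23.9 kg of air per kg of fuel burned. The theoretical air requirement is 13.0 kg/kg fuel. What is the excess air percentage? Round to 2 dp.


Excess air = actual - stoichiometric = 23.9 - 13.0 = 10.90 kg/kg fuel
Excess air % = (excess / stoich) * 100 = (10.90 / 13.0) * 100 = 83.85%


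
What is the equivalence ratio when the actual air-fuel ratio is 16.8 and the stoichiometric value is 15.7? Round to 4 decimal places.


phi = AFR_stoich / AFR_actual
phi = 15.7 / 16.8 = 0.9345


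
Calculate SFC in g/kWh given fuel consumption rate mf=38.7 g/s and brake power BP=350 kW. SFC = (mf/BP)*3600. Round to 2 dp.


SFC = (mf / BP) * 3600
Rate = 38.7 / 350 = 0.110571 g/(s*kW)
SFC = 0.110571 * 3600 = 398.06 g/kWh


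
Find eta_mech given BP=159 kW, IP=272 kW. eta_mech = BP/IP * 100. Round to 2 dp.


eta_mech = (BP / IP) * 100
Ratio = 159 / 272 = 0.5846
eta_mech = 0.5846 * 100 = 58.46%


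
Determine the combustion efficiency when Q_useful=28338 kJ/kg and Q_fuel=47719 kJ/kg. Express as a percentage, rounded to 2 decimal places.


Efficiency = (Q_useful / Q_fuel) * 100
Efficiency = (28338 / 47719) * 100
Efficiency = 0.5939 * 100 = 59.39%


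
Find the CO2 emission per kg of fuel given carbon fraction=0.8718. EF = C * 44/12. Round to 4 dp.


EF = C_frac * (M_CO2 / M_C)
EF = 0.8718 * (44/12)
EF = 0.8718 * 3.666667 = 3.1966 kg_CO2/kg_fuel


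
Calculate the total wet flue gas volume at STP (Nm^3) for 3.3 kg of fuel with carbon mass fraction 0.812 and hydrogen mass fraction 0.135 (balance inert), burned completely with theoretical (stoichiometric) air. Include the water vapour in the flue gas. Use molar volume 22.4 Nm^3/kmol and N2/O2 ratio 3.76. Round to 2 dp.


Per kg fuel: CO2 = (C/12 kmol)*22.4 = (0.812/12)*22.4 = 1.51573 Nm^3
Per kg fuel: H2O = (H/2 kmol)*22.4 = (0.135/2)*22.4 = 1.51200 Nm^3
O2 needed per kg fuel = C/12 + H/4 = 0.812/12 + 0.135/4 = 0.10141667 kmol
Per kg fuel: N2 = O2*3.76*22.4 = 0.10141667*3.76*22.4 = 8.54172 Nm^3
Total per kg = 1.51573 + 1.51200 + 8.54172 = 11.56945 Nm^3
Total = 11.56945 * 3.3 = 38.18 Nm^3


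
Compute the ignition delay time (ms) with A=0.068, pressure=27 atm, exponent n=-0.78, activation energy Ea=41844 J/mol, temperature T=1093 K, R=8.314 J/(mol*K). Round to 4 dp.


tau = A * P^n * exp(Ea/(R*T))
P^n = 27^(-0.78) = 0.07647795
Ea/(R*T) = 41844/(8.314*1093) = 4.604718
exp(Ea/(R*T)) = 99.954763
tau = 0.068 * 0.07647795 * 99.954763 = 0.5198 ms


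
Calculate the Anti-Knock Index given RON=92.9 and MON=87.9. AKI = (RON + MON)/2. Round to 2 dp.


AKI = (RON + MON) / 2
AKI = (92.9 + 87.9) / 2
AKI = 180.8 / 2 = 90.40


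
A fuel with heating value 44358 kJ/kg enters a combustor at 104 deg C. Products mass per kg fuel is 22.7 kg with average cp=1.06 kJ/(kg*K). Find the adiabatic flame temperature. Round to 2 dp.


T_ad = T_in + Hc / (m_p * cp)
Denominator = 22.7 * 1.06 = 24.0620
Temperature rise = 44358 / 24.0620 = 1843.49 K
T_ad = 104 + 1843.49 = 1947.49 deg C


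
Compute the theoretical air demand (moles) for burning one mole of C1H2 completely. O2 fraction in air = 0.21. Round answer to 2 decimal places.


Balanced combustion: C1H2 + 1.5 O2 -> 1 CO2 + 1 H2O
O2 needed = C + H/4 = 1 + 2/4 = 1.50 moles
Air moles = O2 / 0.21 = 1.50 / 0.21 = 7.14 moles air


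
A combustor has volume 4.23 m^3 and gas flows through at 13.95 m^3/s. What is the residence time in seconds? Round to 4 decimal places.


tau = V / Q_flow
tau = 4.23 / 13.95 = 0.3032 s


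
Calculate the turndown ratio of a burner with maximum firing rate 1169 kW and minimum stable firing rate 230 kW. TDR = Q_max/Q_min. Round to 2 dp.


TDR = Q_max / Q_min
TDR = 1169 / 230 = 5.08


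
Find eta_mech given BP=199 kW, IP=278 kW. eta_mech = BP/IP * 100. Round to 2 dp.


eta_mech = (BP / IP) * 100
Ratio = 199 / 278 = 0.7158
eta_mech = 0.7158 * 100 = 71.58%


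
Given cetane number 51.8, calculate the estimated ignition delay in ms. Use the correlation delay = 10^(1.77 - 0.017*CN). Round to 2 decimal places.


delay = 10^(1.77 - 0.017*CN)
Exponent = 1.77 - 0.017*51.8 = 0.8894
delay = 10^0.8894 = 7.75 ms


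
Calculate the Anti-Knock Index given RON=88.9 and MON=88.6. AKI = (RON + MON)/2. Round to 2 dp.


AKI = (RON + MON) / 2
AKI = (88.9 + 88.6) / 2
AKI = 177.5 / 2 = 88.75


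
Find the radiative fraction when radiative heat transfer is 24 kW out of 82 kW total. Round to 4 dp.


f_rad = Q_rad / Q_total
f_rad = 24 / 82 = 0.2927


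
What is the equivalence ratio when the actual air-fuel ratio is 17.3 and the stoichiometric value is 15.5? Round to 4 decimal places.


phi = AFR_stoich / AFR_actual
phi = 15.5 / 17.3 = 0.8960


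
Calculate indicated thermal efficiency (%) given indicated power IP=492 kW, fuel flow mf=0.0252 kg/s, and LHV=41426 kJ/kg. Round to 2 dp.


eta_ith = (IP / (mf * LHV)) * 100
Denominator = 0.0252 * 41426 = 1043.9352 kW
eta_ith = (492 / 1043.9352) * 100 = 47.13%


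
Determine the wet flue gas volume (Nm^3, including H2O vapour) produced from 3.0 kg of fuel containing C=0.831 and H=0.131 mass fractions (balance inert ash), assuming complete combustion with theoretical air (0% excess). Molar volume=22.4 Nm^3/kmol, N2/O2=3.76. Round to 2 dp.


Per kg fuel: CO2 = (C/12 kmol)*22.4 = (0.831/12)*22.4 = 1.55120 Nm^3
Per kg fuel: H2O = (H/2 kmol)*22.4 = (0.131/2)*22.4 = 1.46720 Nm^3
O2 needed per kg fuel = C/12 + H/4 = 0.831/12 + 0.131/4 = 0.10200000 kmol
Per kg fuel: N2 = O2*3.76*22.4 = 0.10200000*3.76*22.4 = 8.59085 Nm^3
Total per kg = 1.55120 + 1.46720 + 8.59085 = 11.60925 Nm^3
Total = 11.60925 * 3.0 = 34.83 Nm^3


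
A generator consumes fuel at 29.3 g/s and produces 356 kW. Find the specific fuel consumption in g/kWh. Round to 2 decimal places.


SFC = (mf / BP) * 3600
Rate = 29.3 / 356 = 0.082303 g/(s*kW)
SFC = 0.082303 * 3600 = 296.29 g/kWh


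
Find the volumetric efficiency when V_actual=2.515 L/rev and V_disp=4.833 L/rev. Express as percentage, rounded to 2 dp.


eta_v = (V_actual / V_disp) * 100
Ratio = 2.515 / 4.833 = 0.5204
eta_v = 0.5204 * 100 = 52.04%


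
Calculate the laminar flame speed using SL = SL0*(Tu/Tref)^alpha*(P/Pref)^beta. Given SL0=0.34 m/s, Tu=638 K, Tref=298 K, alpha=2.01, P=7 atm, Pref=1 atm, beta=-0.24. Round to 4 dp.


SL = SL0 * (Tu/Tref)^alpha * (P/Pref)^beta
T ratio = 638/298 = 2.14093960
(T ratio)^alpha = 2.14093960^2.01 = 4.618648
(P/Pref)^beta = 7^(-0.24) = 0.626869
SL = 0.34 * 4.618648 * 0.626869 = 0.9844 m/s


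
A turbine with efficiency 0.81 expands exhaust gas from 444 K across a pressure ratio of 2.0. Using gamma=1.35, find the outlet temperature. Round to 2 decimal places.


T_out = T_in * (1 - eta * (1 - PR^(-(gamma-1)/gamma)))
Exponent = -(1.35-1)/1.35 = -0.25925926
PR^exp = 2.0^(-0.25925926) = 0.83551680
Factor = 1 - 0.81*(1 - 0.83551680) = 0.86676861
T_out = 444 * 0.86676861 = 384.85 K


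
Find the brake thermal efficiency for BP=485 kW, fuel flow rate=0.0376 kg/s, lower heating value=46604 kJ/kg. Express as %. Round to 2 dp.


eta_BTE = (BP / (mf * LHV)) * 100
Denominator = 0.0376 * 46604 = 1752.3104 kW
eta_BTE = (485 / 1752.3104) * 100 = 27.68%


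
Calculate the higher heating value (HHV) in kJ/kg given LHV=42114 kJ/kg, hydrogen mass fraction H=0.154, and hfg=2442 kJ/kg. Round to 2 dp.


HHV = LHV + hfg * 9 * H
Water addition = 2442 * 9 * 0.154 = 3384.612 kJ/kg
HHV = 42114 + 3384.612 = 45498.61 kJ/kg


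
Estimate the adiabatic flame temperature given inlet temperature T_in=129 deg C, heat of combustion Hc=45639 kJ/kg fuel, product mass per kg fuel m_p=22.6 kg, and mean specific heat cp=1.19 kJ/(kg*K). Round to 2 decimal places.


T_ad = T_in + Hc / (m_p * cp)
Denominator = 22.6 * 1.19 = 26.8940
Temperature rise = 45639 / 26.8940 = 1697.00 K
T_ad = 129 + 1697.00 = 1826.00 deg C


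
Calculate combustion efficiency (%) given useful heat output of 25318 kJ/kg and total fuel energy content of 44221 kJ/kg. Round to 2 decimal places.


Efficiency = (Q_useful / Q_fuel) * 100
Efficiency = (25318 / 44221) * 100
Efficiency = 0.5725 * 100 = 57.25%


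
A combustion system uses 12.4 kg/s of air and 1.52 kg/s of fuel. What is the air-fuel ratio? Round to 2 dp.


AFR = m_air / m_fuel
AFR = 12.4 / 1.52 = 8.16


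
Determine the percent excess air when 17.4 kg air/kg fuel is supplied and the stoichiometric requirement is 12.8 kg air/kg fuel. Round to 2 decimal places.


Excess air = actual - stoichiometric = 17.4 - 12.8 = 4.60 kg/kg fuel
Excess air % = (excess / stoich) * 100 = (4.60 / 12.8) * 100 = 35.94%


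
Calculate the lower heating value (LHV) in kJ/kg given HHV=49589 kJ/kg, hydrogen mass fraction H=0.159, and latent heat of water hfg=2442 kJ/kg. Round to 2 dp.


LHV = HHV - hfg * 9 * H
Water correction = 2442 * 9 * 0.159 = 3494.502 kJ/kg
LHV = 49589 - 3494.502 = 46094.50 kJ/kg


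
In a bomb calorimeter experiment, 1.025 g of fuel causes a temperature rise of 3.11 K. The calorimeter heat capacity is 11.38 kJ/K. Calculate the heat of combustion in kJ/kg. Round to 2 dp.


Hc = C_cal * delta_T / m_fuel
Q_released = 11.38 * 3.11 = 35.3918 kJ
m_fuel = 1.025 g = 1.025/1000 kg = 0.001025 kg
Hc = 35.3918 / 0.001025 = 34528.59 kJ/kg


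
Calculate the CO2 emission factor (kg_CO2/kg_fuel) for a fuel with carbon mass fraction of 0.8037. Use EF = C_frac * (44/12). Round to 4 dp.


EF = C_frac * (M_CO2 / M_C)
EF = 0.8037 * (44/12)
EF = 0.8037 * 3.666667 = 2.9469 kg_CO2/kg_fuel


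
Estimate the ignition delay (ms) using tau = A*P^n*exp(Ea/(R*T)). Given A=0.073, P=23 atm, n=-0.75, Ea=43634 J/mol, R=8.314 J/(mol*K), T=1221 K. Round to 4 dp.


tau = A * P^n * exp(Ea/(R*T))
P^n = 23^(-0.75) = 0.09521473
Ea/(R*T) = 43634/(8.314*1221) = 4.298326
exp(Ea/(R*T)) = 73.576518
tau = 0.073 * 0.09521473 * 73.576518 = 0.5114 ms


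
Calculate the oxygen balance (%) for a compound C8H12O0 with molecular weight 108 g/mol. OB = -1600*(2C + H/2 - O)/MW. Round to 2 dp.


OB = -1600 * (2C + H/2 - O) / MW
Inner = 2*8 + 12/2 - 0 = 22.00
OB = -1600 * 22.00 / 108 = -325.93%


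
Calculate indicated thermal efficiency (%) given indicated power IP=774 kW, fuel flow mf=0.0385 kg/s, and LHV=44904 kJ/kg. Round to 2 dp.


eta_ith = (IP / (mf * LHV)) * 100
Denominator = 0.0385 * 44904 = 1728.8040 kW
eta_ith = (774 / 1728.8040) * 100 = 44.77%


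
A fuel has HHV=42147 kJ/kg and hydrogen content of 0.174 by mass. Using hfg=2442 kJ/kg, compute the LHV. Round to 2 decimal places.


LHV = HHV - hfg * 9 * H
Water correction = 2442 * 9 * 0.174 = 3824.172 kJ/kg
LHV = 42147 - 3824.172 = 38322.83 kJ/kg


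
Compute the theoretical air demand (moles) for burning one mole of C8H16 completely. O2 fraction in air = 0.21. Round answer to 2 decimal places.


Balanced combustion: C8H16 + 12 O2 -> 8 CO2 + 8 H2O
O2 needed = C + H/4 = 8 + 16/4 = 12.00 moles
Air moles = O2 / 0.21 = 12.00 / 0.21 = 57.14 moles air


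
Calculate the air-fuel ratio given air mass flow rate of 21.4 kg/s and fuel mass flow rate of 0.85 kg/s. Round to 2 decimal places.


AFR = m_air / m_fuel
AFR = 21.4 / 0.85 = 25.18


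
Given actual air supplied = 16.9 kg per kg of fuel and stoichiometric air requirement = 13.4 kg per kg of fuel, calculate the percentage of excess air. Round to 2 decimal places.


Excess air = actual - stoichiometric = 16.9 - 13.4 = 3.50 kg/kg fuel
Excess air % = (excess / stoich) * 100 = (3.50 / 13.4) * 100 = 26.12%


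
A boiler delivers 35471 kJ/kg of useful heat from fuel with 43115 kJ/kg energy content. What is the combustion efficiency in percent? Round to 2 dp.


Efficiency = (Q_useful / Q_fuel) * 100
Efficiency = (35471 / 43115) * 100
Efficiency = 0.8227 * 100 = 82.27%


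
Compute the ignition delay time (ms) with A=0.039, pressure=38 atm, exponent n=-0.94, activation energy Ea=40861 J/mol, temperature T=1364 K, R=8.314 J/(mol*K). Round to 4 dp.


tau = A * P^n * exp(Ea/(R*T))
P^n = 38^(-0.94) = 0.03273433
Ea/(R*T) = 40861/(8.314*1364) = 3.603169
exp(Ea/(R*T)) = 36.714389
tau = 0.039 * 0.03273433 * 36.714389 = 0.0469 ms
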